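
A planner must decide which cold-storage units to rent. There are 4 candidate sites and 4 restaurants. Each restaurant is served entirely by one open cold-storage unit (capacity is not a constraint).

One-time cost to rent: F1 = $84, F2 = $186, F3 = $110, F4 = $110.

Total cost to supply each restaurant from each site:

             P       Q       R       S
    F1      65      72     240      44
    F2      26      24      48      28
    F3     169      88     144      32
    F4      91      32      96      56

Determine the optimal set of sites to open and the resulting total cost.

For any fixed open set, each restaurant goes to its cheapest open site; total = fixed + service.
{F2}: P→F2 26, Q→F2 24, R→F2 48, S→F2 28. Service 126; fixed 186; total 312.
{F4}: P→F4 91, Q→F4 32, R→F4 96, S→F4 56. Service 275; fixed 110; total 385.
{F1, F2}: service 126 + fixed 270 = 396
{F1, F2, F3, F4}: service 126 + fixed 490 = 616
(All 15 nonempty subsets were checked; F2 only is lowest.)

Open F2 only; minimum total cost 312.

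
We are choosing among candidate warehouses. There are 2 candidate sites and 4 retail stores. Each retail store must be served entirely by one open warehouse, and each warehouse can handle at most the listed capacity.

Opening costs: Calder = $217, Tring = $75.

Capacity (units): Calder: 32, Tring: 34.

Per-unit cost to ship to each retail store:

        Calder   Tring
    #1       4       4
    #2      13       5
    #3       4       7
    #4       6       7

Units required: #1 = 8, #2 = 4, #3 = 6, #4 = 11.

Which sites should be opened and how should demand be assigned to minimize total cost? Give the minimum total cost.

Open {Tring}: #1→Tring 4·8=32, #2→Tring 5·4=20, #3→Tring 7·6=42, #4→Tring 7·11=77.
Loads: Tring carries 29/34. Service 171; fixed 75; total 246.
Next best feasible plan costs 391.

Minimum total cost: 246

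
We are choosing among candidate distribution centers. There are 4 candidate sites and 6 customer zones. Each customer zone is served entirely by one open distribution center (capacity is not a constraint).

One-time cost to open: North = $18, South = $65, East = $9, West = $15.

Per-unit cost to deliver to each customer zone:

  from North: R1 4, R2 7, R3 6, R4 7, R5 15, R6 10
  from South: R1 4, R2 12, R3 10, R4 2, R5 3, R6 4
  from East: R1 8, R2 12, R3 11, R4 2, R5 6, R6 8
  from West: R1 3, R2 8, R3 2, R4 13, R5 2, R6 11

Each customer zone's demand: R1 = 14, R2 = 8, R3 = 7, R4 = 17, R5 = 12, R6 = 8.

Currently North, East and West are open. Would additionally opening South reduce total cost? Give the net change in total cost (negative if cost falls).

Current service cost with {North, East, West}: 234.
Adding South: each customer zone re-picks its cheapest; new service cost 202, saving 32.
Extra fixed cost: 65. Net change = 65 − 32 = 33.
(Totals: 276 → 309.)

No — net change +33 (cost rises by 33).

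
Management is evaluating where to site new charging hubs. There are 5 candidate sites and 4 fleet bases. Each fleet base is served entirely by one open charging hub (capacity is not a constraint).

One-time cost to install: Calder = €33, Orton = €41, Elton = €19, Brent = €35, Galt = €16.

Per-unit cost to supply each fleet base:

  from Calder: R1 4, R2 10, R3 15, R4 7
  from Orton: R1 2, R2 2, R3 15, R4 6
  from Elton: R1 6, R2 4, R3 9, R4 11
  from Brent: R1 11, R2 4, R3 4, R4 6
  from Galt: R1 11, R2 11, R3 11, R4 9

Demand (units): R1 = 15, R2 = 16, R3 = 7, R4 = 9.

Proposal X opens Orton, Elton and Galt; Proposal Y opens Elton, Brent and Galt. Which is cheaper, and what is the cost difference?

Proposal X: {Orton, Elton, Galt}: R1→Orton 2·15=30, R2→Orton 2·16=32, R3→Elton 9·7=63, R4→Orton 6·9=54. Service 179; fixed 76; total 255.
Proposal Y: {Elton, Brent, Galt}: R1→Elton 6·15=90, R2→Elton 4·16=64, R3→Brent 4·7=28, R4→Brent 6·9=54. Service 236; fixed 70; total 306.
Difference: |255 − 306| = 51.

Proposal X is cheaper by 51.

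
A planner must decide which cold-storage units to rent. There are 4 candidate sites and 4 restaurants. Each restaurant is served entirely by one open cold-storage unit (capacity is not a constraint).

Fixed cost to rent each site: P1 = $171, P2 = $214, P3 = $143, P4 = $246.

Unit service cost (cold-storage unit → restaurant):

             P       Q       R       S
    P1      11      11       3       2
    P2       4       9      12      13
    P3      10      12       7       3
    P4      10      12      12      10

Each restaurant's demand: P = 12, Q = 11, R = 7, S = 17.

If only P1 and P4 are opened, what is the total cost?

Each restaurant is assigned to its cheapest site among the open ones.
{P1, P4}: P→P4 10·12=120, Q→P1 11·11=121, R→P1 3·7=21, S→P1 2·17=34. Service 296; fixed 417; total 713.

Total cost: 713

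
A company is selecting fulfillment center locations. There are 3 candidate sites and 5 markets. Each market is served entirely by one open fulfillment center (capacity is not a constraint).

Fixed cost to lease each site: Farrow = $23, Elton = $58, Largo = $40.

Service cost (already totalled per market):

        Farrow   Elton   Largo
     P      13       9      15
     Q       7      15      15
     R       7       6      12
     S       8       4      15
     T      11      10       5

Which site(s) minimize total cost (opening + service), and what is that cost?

Open Farrow only; minimum total cost 69.

For any fixed open set, each market goes to its cheapest open site; total = fixed + service.
{Farrow}: P→Farrow 13, Q→Farrow 7, R→Farrow 7, S→Farrow 8, T→Farrow 11. Service 46; fixed 23; total 69.
{Elton}: P→Elton 9, Q→Elton 15, R→Elton 6, S→Elton 4, T→Elton 10. Service 44; fixed 58; total 102.
{Largo}: service 62 + fixed 40 = 102
{Farrow, Elton, Largo}: P→Elton 9, Q→Farrow 7, R→Elton 6, S→Elton 4, T→Largo 5. Service 31; fixed 121; total 152.
(All 7 nonempty subsets were checked; Farrow only is lowest.)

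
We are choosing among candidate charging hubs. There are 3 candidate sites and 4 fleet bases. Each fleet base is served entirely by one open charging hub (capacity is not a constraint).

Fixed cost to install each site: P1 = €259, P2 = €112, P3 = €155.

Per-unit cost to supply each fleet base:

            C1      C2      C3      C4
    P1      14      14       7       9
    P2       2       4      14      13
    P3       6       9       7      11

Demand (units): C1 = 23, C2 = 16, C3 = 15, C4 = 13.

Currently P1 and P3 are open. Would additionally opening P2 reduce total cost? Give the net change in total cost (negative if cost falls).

Current service cost with {P1, P3}: 504.
Adding P2: each fleet base re-picks its cheapest; new service cost 332, saving 172.
Extra fixed cost: 112. Net change = 112 − 172 = -60.
(Totals: 918 → 858.)

Yes — net change −60 (cost falls by 60).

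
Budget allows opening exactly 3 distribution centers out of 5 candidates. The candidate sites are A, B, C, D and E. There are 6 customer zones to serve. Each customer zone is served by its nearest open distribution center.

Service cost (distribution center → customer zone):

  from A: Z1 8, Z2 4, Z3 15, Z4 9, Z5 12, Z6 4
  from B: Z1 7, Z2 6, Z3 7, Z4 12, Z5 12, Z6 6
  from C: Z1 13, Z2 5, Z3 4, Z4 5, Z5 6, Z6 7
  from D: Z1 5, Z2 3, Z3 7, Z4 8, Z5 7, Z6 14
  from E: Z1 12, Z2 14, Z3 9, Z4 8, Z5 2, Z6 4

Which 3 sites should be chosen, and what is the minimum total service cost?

With exactly 3 open, each customer zone uses its cheapest among the chosen.
{C, D, E}: Z1→D 5, Z2→D 3, Z3→C 4, Z4→C 5, Z5→E 2, Z6→E 4. Service cost 23.
{A, C, D}: service cost 27
{A, C, E}: service cost 27
Among all 10 size-3 choices, {C, D, E} is lowest.

Choose C, D and E; total service cost 23.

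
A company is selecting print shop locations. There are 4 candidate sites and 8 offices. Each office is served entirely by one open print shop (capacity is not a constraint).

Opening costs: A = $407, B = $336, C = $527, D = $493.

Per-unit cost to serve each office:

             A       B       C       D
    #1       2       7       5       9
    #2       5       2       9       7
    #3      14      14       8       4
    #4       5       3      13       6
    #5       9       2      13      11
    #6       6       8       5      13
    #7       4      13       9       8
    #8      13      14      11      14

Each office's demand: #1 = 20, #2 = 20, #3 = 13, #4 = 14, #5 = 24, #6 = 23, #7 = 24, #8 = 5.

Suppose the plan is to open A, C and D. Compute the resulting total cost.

Total cost: 2171

Each office is assigned to its cheapest site among the open ones.
{A, C, D}: #1→A 2·20=40, #2→A 5·20=100, #3→D 4·13=52, #4→A 5·14=70, #5→A 9·24=216, #6→C 5·23=115, #7→A 4·24=96, #8→C 11·5=55. Service 744; fixed 1427; total 2171.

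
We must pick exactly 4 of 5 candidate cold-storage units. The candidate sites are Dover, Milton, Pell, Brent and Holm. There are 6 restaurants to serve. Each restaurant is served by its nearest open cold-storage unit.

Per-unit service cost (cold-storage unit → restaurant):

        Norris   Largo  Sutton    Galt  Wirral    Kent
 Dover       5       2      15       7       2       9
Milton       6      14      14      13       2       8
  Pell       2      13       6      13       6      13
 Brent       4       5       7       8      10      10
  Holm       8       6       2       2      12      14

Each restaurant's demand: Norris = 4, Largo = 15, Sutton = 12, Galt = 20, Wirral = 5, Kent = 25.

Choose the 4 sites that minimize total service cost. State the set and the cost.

Choose Dover, Milton, Pell and Holm; total service cost 312.

With exactly 4 open, each restaurant uses its cheapest among the chosen.
{Dover, Milton, Pell, Holm}: Norris→Pell 2·4=8, Largo→Dover 2·15=30, Sutton→Holm 2·12=24, Galt→Holm 2·20=40, Wirral→Dover 2·5=10, Kent→Milton 8·25=200. Service cost 312.
{Dover, Milton, Brent, Holm}: service cost 320
{Dover, Pell, Brent, Holm}: service cost 337
Among all 5 size-4 choices, {Dover, Milton, Pell, Holm} is lowest.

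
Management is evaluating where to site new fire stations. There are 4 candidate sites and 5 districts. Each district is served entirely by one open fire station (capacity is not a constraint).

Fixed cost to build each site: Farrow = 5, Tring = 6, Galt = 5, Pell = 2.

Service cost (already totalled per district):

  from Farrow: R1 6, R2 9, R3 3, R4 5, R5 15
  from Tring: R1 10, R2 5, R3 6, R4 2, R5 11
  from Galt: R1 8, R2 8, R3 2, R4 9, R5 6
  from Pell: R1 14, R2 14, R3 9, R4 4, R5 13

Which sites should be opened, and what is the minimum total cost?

Open Tring and Galt; minimum total cost 34.

For any fixed open set, each district goes to its cheapest open site; total = fixed + service.
{Tring, Galt}: R1→Galt 8, R2→Tring 5, R3→Galt 2, R4→Tring 2, R5→Galt 6. Service 23; fixed 11; total 34.
{Galt, Pell}: service 28 + fixed 7 = 35
{Tring, Galt, Pell}: service 23 + fixed 13 = 36
{Farrow, Tring, Galt, Pell}: service 21 + fixed 18 = 39
No other subset beats 34.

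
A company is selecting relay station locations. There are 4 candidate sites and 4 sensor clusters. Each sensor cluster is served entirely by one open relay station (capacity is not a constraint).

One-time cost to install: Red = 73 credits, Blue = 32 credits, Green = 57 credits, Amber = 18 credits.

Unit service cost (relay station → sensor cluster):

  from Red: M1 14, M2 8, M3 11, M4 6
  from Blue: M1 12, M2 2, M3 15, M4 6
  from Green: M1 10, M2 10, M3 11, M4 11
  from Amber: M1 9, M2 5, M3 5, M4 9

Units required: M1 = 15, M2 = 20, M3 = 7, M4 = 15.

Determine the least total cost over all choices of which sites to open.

Minimum total cost: 350

For any fixed open set, each sensor cluster goes to its cheapest open site; total = fixed + service.
{Blue, Amber}: M1→Amber 9·15=135, M2→Blue 2·20=40, M3→Amber 5·7=35, M4→Blue 6·15=90. Service 300; fixed 50; total 350.
{Blue, Green, Amber}: M1→Amber 9·15=135, M2→Blue 2·20=40, M3→Amber 5·7=35, M4→Blue 6·15=90. Service 300; fixed 107; total 407.
{Red, Blue, Amber}: service 300 + fixed 123 = 423
{Red, Blue, Green, Amber}: M1→Amber 9·15=135, M2→Blue 2·20=40, M3→Amber 5·7=35, M4→Red 6·15=90. Service 300; fixed 180; total 480.
No other subset beats 350.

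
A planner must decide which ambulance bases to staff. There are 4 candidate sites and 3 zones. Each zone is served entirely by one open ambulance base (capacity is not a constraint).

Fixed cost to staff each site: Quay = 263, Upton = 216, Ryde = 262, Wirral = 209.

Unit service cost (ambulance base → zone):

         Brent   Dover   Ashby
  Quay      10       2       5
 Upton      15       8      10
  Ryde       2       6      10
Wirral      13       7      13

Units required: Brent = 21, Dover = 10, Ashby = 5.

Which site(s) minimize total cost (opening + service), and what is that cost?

Open Ryde only; minimum total cost 414.

For any fixed open set, each zone goes to its cheapest open site; total = fixed + service.
{Ryde}: Brent→Ryde 2·21=42, Dover→Ryde 6·10=60, Ashby→Ryde 10·5=50. Service 152; fixed 262; total 414.
{Quay}: service 255 + fixed 263 = 518
{Quay, Ryde}: service 87 + fixed 525 = 612
{Quay, Upton, Ryde, Wirral}: Brent→Ryde 2·21=42, Dover→Quay 2·10=20, Ashby→Quay 5·5=25. Service 87; fixed 950; total 1037.
(All 15 nonempty subsets were checked; Ryde only is lowest.)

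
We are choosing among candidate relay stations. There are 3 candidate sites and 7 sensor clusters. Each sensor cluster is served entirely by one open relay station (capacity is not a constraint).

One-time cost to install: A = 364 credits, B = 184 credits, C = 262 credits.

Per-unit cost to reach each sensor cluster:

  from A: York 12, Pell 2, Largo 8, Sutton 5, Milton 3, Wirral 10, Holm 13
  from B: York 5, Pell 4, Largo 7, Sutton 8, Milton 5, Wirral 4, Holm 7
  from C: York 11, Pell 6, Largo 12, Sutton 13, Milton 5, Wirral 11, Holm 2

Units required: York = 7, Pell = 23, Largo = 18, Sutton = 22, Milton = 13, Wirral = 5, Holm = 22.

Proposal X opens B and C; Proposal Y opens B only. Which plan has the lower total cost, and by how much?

Proposal Y is cheaper by 152.

Proposal X: {B, C}: York→B 5·7=35, Pell→B 4·23=92, Largo→B 7·18=126, Sutton→B 8·22=176, Milton→B 5·13=65, Wirral→B 4·5=20, Holm→C 2·22=44. Service 558; fixed 446; total 1004.
Proposal Y: {B}: York→B 5·7=35, Pell→B 4·23=92, Largo→B 7·18=126, Sutton→B 8·22=176, Milton→B 5·13=65, Wirral→B 4·5=20, Holm→B 7·22=154. Service 668; fixed 184; total 852.
Difference: |1004 − 852| = 152.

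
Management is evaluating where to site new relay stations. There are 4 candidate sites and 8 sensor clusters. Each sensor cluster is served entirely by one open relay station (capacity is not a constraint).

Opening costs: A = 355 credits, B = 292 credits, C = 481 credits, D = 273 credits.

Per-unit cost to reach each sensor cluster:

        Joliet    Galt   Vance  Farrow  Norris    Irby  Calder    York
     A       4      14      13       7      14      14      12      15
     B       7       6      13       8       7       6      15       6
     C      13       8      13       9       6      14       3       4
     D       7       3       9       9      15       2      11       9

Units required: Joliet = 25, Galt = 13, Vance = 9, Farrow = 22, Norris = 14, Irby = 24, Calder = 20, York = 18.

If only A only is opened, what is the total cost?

Total cost: 1950

Each sensor cluster is assigned to its cheapest site among the open ones.
{A}: Joliet→A 4·25=100, Galt→A 14·13=182, Vance→A 13·9=117, Farrow→A 7·22=154, Norris→A 14·14=196, Irby→A 14·24=336, Calder→A 12·20=240, York→A 15·18=270. Service 1595; fixed 355; total 1950.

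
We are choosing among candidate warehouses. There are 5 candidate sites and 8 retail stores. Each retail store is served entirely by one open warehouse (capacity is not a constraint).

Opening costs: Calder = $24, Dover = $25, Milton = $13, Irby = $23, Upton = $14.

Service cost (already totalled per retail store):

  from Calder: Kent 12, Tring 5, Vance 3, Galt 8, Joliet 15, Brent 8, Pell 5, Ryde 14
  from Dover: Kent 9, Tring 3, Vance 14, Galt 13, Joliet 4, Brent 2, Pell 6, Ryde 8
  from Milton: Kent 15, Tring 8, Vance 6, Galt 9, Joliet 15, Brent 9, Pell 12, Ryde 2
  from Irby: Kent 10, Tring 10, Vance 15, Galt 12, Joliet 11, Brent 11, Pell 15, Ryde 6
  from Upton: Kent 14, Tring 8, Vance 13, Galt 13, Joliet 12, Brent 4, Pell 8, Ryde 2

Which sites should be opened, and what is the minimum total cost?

Open Dover and Milton; minimum total cost 79.

For any fixed open set, each retail store goes to its cheapest open site; total = fixed + service.
{Dover, Milton}: Kent→Dover 9, Tring→Dover 3, Vance→Milton 6, Galt→Milton 9, Joliet→Dover 4, Brent→Dover 2, Pell→Dover 6, Ryde→Milton 2. Service 41; fixed 38; total 79.
{Dover}: Kent→Dover 9, Tring→Dover 3, Vance→Dover 14, Galt→Dover 13, Joliet→Dover 4, Brent→Dover 2, Pell→Dover 6, Ryde→Dover 8. Service 59; fixed 25; total 84.
{Upton}: Kent→Upton 14, Tring→Upton 8, Vance→Upton 13, Galt→Upton 13, Joliet→Upton 12, Brent→Upton 4, Pell→Upton 8, Ryde→Upton 2. Service 74; fixed 14; total 88.
{Calder, Dover, Milton, Irby, Upton}: service 36 + fixed 99 = 135
No other subset beats 79.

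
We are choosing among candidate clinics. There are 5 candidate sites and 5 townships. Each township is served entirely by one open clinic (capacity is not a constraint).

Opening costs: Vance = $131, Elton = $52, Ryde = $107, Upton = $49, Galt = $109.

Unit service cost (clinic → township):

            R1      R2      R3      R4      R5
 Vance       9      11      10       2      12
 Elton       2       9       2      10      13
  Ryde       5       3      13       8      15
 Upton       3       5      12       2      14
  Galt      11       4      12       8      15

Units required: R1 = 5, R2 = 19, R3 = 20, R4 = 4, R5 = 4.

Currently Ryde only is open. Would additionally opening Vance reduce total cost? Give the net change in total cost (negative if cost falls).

No — net change +35 (cost rises by 35).

Current service cost with {Ryde}: 434.
Adding Vance: each township re-picks its cheapest; new service cost 338, saving 96.
Extra fixed cost: 131. Net change = 131 − 96 = 35.
(Totals: 541 → 576.)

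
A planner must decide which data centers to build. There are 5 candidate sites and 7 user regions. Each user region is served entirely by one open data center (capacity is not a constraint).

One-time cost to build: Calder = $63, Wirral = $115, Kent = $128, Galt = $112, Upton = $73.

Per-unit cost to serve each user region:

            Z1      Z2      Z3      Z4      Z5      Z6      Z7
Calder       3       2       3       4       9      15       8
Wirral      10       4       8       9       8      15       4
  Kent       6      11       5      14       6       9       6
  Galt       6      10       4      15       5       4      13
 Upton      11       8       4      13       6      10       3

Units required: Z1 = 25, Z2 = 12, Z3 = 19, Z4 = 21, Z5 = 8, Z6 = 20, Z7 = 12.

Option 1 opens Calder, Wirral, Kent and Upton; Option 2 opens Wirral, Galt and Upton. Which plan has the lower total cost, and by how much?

Option 1: {Calder, Wirral, Kent, Upton}: Z1→Calder 3·25=75, Z2→Calder 2·12=24, Z3→Calder 3·19=57, Z4→Calder 4·21=84, Z5→Kent 6·8=48, Z6→Kent 9·20=180, Z7→Upton 3·12=36. Service 504; fixed 379; total 883.
Option 2: {Wirral, Galt, Upton}: Z1→Galt 6·25=150, Z2→Wirral 4·12=48, Z3→Galt 4·19=76, Z4→Wirral 9·21=189, Z5→Galt 5·8=40, Z6→Galt 4·20=80, Z7→Upton 3·12=36. Service 619; fixed 300; total 919.
Difference: |883 − 919| = 36.

Option 1 is cheaper by 36.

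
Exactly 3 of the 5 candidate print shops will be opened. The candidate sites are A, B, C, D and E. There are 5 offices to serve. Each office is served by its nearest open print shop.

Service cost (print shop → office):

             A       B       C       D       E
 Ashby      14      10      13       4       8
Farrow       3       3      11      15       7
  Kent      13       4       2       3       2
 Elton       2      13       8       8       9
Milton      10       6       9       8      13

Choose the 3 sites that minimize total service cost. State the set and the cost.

With exactly 3 open, each office uses its cheapest among the chosen.
{A, B, D}: Ashby→D 4, Farrow→A 3, Kent→D 3, Elton→A 2, Milton→B 6. Service cost 18.
{A, C, D}: service cost 19
{A, D, E}: service cost 19
Among all 10 size-3 choices, {A, B, D} is lowest.

Choose A, B and D; total service cost 18.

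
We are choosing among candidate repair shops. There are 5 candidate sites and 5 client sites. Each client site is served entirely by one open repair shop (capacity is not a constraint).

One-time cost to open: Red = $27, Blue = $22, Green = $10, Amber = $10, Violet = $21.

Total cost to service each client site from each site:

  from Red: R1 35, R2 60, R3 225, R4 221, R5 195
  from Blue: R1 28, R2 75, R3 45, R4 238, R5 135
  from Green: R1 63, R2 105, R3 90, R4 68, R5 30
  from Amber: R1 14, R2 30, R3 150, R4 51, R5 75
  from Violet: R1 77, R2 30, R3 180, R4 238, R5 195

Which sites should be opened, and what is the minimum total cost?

Open Blue, Green and Amber; minimum total cost 212.

For any fixed open set, each client site goes to its cheapest open site; total = fixed + service.
{Blue, Green, Amber}: R1→Amber 14, R2→Amber 30, R3→Blue 45, R4→Amber 51, R5→Green 30. Service 170; fixed 42; total 212.
{Blue, Green, Amber, Violet}: service 170 + fixed 63 = 233
{Green, Amber}: service 215 + fixed 20 = 235
{Red, Blue, Green, Amber, Violet}: service 170 + fixed 90 = 260
No other subset beats 212.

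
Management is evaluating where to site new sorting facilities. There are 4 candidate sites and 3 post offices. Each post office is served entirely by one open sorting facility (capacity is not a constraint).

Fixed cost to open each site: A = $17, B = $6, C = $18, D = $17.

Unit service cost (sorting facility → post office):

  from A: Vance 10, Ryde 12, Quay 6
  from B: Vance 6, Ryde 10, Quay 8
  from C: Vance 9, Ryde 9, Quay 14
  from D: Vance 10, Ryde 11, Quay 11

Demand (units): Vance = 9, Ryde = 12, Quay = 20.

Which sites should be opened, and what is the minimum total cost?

Open A and B; minimum total cost 317.

For any fixed open set, each post office goes to its cheapest open site; total = fixed + service.
{A, B}: Vance→B 6·9=54, Ryde→B 10·12=120, Quay→A 6·20=120. Service 294; fixed 23; total 317.
{A, B, C}: Vance→B 6·9=54, Ryde→C 9·12=108, Quay→A 6·20=120. Service 282; fixed 41; total 323.
{A, B, D}: service 294 + fixed 40 = 334
{A, B, C, D}: Vance→B 6·9=54, Ryde→C 9·12=108, Quay→A 6·20=120. Service 282; fixed 58; total 340.
(All 15 nonempty subsets were checked; A and B is lowest.)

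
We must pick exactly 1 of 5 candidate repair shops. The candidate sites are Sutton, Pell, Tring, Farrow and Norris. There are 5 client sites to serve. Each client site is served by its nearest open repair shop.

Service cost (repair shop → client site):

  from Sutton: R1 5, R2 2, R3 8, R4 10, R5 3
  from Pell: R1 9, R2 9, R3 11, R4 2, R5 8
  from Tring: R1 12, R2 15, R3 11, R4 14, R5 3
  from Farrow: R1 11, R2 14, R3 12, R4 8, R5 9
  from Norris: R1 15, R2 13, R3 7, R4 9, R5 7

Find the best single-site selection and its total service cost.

Choose Sutton only; total service cost 28.

With exactly 1 open, each client site uses its cheapest among the chosen.
{Sutton}: R1→Sutton 5, R2→Sutton 2, R3→Sutton 8, R4→Sutton 10, R5→Sutton 3. Service cost 28.
{Pell}: service cost 39
{Norris}: service cost 51
Among all 5 size-1 choices, {Sutton} is lowest.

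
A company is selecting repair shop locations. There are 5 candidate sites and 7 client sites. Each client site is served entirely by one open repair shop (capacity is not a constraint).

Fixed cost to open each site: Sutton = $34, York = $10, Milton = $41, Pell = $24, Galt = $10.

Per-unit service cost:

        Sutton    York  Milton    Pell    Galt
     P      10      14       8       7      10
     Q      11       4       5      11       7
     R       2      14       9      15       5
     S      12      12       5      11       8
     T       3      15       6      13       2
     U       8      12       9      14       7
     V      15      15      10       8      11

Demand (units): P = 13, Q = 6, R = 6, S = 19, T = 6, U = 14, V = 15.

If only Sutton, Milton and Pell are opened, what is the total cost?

Total cost: 577

Each client site is assigned to its cheapest site among the open ones.
{Sutton, Milton, Pell}: P→Pell 7·13=91, Q→Milton 5·6=30, R→Sutton 2·6=12, S→Milton 5·19=95, T→Sutton 3·6=18, U→Sutton 8·14=112, V→Pell 8·15=120. Service 478; fixed 99; total 577.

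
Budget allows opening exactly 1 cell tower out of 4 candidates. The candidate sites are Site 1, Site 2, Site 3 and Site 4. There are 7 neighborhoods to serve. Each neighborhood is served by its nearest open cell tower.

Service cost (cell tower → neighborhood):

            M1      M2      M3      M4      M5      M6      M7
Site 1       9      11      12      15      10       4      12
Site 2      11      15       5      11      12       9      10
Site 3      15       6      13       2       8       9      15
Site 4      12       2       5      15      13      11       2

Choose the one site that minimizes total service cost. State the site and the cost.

Choose Site 4 only; total service cost 60.

With exactly 1 open, each neighborhood uses its cheapest among the chosen.
{Site 4}: M1→Site 4 12, M2→Site 4 2, M3→Site 4 5, M4→Site 4 15, M5→Site 4 13, M6→Site 4 11, M7→Site 4 2. Service cost 60.
{Site 3}: service cost 68
{Site 1}: service cost 73
Among all 4 size-1 choices, {Site 4} is lowest.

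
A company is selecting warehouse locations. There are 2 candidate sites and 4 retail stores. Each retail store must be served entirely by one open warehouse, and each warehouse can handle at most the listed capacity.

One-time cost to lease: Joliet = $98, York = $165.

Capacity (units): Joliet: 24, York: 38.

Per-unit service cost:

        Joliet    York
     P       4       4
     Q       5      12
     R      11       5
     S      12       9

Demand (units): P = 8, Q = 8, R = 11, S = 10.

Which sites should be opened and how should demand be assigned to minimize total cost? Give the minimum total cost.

Open {York}: P→York 4·8=32, Q→York 12·8=96, R→York 5·11=55, S→York 9·10=90.
Loads: York carries 37/38. Service 273; fixed 165; total 438.
Next best feasible plan costs 480.

Minimum total cost: 438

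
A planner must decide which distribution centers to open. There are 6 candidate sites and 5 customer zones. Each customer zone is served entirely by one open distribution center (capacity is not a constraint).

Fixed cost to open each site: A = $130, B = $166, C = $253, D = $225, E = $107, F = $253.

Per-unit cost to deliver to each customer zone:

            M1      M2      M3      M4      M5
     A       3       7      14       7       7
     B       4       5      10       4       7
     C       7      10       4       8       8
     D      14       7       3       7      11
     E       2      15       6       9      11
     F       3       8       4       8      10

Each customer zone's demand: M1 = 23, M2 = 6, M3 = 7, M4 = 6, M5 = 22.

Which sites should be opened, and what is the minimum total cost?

Open A only; minimum total cost 535.

For any fixed open set, each customer zone goes to its cheapest open site; total = fixed + service.
{A}: M1→A 3·23=69, M2→A 7·6=42, M3→A 14·7=98, M4→A 7·6=42, M5→A 7·22=154. Service 405; fixed 130; total 535.
{B}: service 370 + fixed 166 = 536
{A, E}: service 326 + fixed 237 = 563
{A, B, C, D, E, F}: M1→E 2·23=46, M2→B 5·6=30, M3→D 3·7=21, M4→B 4·6=24, M5→A 7·22=154. Service 275; fixed 1134; total 1409.
No other subset beats 535.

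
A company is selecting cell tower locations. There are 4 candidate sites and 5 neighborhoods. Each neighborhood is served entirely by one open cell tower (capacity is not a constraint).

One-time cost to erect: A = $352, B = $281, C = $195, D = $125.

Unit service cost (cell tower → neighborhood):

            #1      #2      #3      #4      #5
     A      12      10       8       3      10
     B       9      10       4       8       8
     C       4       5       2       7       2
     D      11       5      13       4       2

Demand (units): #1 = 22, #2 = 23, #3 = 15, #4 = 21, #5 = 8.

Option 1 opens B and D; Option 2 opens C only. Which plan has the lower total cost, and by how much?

Option 1: {B, D}: #1→B 9·22=198, #2→D 5·23=115, #3→B 4·15=60, #4→D 4·21=84, #5→D 2·8=16. Service 473; fixed 406; total 879.
Option 2: {C}: #1→C 4·22=88, #2→C 5·23=115, #3→C 2·15=30, #4→C 7·21=147, #5→C 2·8=16. Service 396; fixed 195; total 591.
Difference: |879 − 591| = 288.

Option 2 is cheaper by 288.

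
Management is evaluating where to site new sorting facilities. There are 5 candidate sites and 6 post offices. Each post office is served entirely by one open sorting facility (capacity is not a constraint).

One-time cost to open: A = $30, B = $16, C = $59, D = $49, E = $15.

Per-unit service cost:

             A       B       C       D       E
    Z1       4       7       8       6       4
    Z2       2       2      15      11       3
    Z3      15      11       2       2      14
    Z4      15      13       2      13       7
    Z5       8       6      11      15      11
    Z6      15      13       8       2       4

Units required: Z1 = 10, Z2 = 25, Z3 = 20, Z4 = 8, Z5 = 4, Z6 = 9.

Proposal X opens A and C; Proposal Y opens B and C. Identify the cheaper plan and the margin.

Proposal X is cheaper by 8.

Proposal X: {A, C}: Z1→A 4·10=40, Z2→A 2·25=50, Z3→C 2·20=40, Z4→C 2·8=16, Z5→A 8·4=32, Z6→C 8·9=72. Service 250; fixed 89; total 339.
Proposal Y: {B, C}: Z1→B 7·10=70, Z2→B 2·25=50, Z3→C 2·20=40, Z4→C 2·8=16, Z5→B 6·4=24, Z6→C 8·9=72. Service 272; fixed 75; total 347.
Difference: |339 − 347| = 8.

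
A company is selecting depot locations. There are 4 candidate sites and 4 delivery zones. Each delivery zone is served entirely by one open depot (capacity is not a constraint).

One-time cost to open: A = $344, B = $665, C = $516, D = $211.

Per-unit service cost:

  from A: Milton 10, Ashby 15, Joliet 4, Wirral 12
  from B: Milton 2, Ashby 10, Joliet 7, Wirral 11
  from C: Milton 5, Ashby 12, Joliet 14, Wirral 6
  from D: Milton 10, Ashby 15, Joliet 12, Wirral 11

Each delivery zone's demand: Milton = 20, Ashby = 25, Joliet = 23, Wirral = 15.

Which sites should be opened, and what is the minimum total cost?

Open A only; minimum total cost 1191.

For any fixed open set, each delivery zone goes to its cheapest open site; total = fixed + service.
{A}: Milton→A 10·20=200, Ashby→A 15·25=375, Joliet→A 4·23=92, Wirral→A 12·15=180. Service 847; fixed 344; total 1191.
{D}: service 1016 + fixed 211 = 1227
{B}: service 616 + fixed 665 = 1281
{A, B, C, D}: service 472 + fixed 1736 = 2208
No other subset beats 1191.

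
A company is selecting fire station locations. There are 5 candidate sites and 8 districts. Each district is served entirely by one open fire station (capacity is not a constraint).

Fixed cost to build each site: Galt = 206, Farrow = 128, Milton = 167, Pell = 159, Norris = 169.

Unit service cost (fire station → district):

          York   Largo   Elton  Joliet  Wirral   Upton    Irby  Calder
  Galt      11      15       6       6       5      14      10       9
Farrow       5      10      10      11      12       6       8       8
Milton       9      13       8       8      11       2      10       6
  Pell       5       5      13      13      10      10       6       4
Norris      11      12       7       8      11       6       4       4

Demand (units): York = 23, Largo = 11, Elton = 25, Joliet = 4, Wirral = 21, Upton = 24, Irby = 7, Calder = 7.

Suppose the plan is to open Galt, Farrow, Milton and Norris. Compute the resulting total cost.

Each district is assigned to its cheapest site among the open ones.
{Galt, Farrow, Milton, Norris}: York→Farrow 5·23=115, Largo→Farrow 10·11=110, Elton→Galt 6·25=150, Joliet→Galt 6·4=24, Wirral→Galt 5·21=105, Upton→Milton 2·24=48, Irby→Norris 4·7=28, Calder→Norris 4·7=28. Service 608; fixed 670; total 1278.

Total cost: 1278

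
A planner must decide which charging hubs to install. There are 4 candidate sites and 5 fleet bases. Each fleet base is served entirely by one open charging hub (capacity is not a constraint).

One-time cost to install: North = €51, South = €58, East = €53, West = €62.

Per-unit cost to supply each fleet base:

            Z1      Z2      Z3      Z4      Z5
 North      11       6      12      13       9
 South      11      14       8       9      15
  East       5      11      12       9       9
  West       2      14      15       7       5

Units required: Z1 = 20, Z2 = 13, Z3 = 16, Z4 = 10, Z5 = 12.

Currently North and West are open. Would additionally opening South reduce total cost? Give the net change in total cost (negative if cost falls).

Current service cost with {North, West}: 440.
Adding South: each fleet base re-picks its cheapest; new service cost 376, saving 64.
Extra fixed cost: 58. Net change = 58 − 64 = -6.
(Totals: 553 → 547.)

Yes — net change −6 (cost falls by 6).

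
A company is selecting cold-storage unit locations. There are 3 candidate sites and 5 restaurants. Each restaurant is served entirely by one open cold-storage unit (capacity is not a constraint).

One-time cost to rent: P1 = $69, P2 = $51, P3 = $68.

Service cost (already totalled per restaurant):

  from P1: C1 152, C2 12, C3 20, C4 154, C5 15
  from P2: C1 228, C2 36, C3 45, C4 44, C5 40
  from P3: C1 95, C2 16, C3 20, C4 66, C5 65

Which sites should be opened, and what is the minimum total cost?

For any fixed open set, each restaurant goes to its cheapest open site; total = fixed + service.
{P3}: C1→P3 95, C2→P3 16, C3→P3 20, C4→P3 66, C5→P3 65. Service 262; fixed 68; total 330.
{P2, P3}: service 215 + fixed 119 = 334
{P1, P3}: C1→P3 95, C2→P1 12, C3→P1 20, C4→P3 66, C5→P1 15. Service 208; fixed 137; total 345.
{P1, P2, P3}: C1→P3 95, C2→P1 12, C3→P1 20, C4→P2 44, C5→P1 15. Service 186; fixed 188; total 374.
No other subset beats 330.

Open P3 only; minimum total cost 330.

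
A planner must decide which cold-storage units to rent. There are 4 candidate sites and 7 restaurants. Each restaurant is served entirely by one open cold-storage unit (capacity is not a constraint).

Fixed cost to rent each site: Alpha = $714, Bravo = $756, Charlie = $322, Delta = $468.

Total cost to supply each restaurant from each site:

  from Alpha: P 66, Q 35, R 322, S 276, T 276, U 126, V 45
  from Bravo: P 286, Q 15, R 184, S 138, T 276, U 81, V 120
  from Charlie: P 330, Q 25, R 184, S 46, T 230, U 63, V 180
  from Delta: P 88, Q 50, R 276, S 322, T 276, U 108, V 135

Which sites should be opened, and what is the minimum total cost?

For any fixed open set, each restaurant goes to its cheapest open site; total = fixed + service.
{Charlie}: P→Charlie 330, Q→Charlie 25, R→Charlie 184, S→Charlie 46, T→Charlie 230, U→Charlie 63, V→Charlie 180. Service 1058; fixed 322; total 1380.
{Charlie, Delta}: service 771 + fixed 790 = 1561
{Alpha, Charlie}: service 659 + fixed 1036 = 1695
{Alpha, Bravo, Charlie, Delta}: service 649 + fixed 2260 = 2909
No other subset beats 1380.

Open Charlie only; minimum total cost 1380.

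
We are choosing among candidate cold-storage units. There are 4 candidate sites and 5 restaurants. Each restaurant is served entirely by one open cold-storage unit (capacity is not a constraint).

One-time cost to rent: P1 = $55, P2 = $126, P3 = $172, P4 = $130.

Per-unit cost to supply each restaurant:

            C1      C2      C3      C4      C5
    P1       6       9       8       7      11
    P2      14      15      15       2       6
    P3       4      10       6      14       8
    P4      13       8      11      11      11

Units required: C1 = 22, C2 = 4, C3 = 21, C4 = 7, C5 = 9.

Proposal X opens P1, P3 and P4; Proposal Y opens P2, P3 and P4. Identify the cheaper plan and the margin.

Proposal X is cheaper by 18.

Proposal X: {P1, P3, P4}: C1→P3 4·22=88, C2→P4 8·4=32, C3→P3 6·21=126, C4→P1 7·7=49, C5→P3 8·9=72. Service 367; fixed 357; total 724.
Proposal Y: {P2, P3, P4}: C1→P3 4·22=88, C2→P4 8·4=32, C3→P3 6·21=126, C4→P2 2·7=14, C5→P2 6·9=54. Service 314; fixed 428; total 742.
Difference: |724 − 742| = 18.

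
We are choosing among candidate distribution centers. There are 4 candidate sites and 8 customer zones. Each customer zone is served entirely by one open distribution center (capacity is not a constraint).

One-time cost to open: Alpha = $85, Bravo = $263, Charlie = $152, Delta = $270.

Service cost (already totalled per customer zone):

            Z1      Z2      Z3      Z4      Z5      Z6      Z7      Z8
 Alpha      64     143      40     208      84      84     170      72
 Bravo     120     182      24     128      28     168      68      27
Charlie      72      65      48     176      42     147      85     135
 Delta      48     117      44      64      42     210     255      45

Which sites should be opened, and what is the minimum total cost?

For any fixed open set, each customer zone goes to its cheapest open site; total = fixed + service.
{Alpha, Charlie}: Z1→Alpha 64, Z2→Charlie 65, Z3→Alpha 40, Z4→Charlie 176, Z5→Charlie 42, Z6→Alpha 84, Z7→Charlie 85, Z8→Alpha 72. Service 628; fixed 237; total 865.
{Alpha, Bravo}: service 566 + fixed 348 = 914
{Charlie}: service 770 + fixed 152 = 922
{Alpha, Bravo, Charlie, Delta}: Z1→Delta 48, Z2→Charlie 65, Z3→Bravo 24, Z4→Delta 64, Z5→Bravo 28, Z6→Alpha 84, Z7→Bravo 68, Z8→Bravo 27. Service 408; fixed 770; total 1178.
No other subset beats 865.

Open Alpha and Charlie; minimum total cost 865.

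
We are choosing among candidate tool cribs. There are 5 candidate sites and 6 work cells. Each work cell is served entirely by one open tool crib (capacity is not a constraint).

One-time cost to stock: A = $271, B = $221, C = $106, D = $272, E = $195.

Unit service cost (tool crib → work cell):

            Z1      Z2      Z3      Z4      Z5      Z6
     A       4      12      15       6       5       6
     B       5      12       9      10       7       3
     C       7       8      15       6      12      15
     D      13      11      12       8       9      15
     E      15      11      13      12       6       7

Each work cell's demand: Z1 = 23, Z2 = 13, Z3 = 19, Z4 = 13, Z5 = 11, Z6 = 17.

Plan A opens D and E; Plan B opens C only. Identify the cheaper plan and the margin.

Plan B is cheaper by 305.

Plan A: {D, E}: Z1→D 13·23=299, Z2→D 11·13=143, Z3→D 12·19=228, Z4→D 8·13=104, Z5→E 6·11=66, Z6→E 7·17=119. Service 959; fixed 467; total 1426.
Plan B: {C}: Z1→C 7·23=161, Z2→C 8·13=104, Z3→C 15·19=285, Z4→C 6·13=78, Z5→C 12·11=132, Z6→C 15·17=255. Service 1015; fixed 106; total 1121.
Difference: |1426 − 1121| = 305.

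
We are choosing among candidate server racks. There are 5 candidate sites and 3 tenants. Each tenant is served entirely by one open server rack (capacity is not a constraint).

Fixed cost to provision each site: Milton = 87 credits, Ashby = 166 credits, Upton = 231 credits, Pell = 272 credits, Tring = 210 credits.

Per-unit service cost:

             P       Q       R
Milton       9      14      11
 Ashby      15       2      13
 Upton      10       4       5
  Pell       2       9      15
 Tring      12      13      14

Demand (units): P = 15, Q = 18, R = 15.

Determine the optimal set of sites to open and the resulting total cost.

For any fixed open set, each tenant goes to its cheapest open site; total = fixed + service.
{Upton}: P→Upton 10·15=150, Q→Upton 4·18=72, R→Upton 5·15=75. Service 297; fixed 231; total 528.
{Milton, Ashby}: P→Milton 9·15=135, Q→Ashby 2·18=36, R→Milton 11·15=165. Service 336; fixed 253; total 589.
{Milton, Upton}: service 282 + fixed 318 = 600
{Milton, Ashby, Upton, Pell, Tring}: P→Pell 2·15=30, Q→Ashby 2·18=36, R→Upton 5·15=75. Service 141; fixed 966; total 1107.
No other subset beats 528.

Open Upton only; minimum total cost 528.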